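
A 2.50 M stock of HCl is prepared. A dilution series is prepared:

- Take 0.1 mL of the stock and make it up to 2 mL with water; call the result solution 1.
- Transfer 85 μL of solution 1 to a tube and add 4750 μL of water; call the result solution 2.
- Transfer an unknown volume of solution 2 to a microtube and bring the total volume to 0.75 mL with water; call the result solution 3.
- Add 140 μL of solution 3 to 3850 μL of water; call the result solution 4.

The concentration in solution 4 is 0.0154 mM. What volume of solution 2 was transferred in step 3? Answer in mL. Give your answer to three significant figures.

Step 1: 0.1 mL brought to 2 mL → factor 2/0.1 = 20
Step 2: 85 μL + 4750 μL = 4835 μL total → factor 4835/85 = 56.882
Step 3: v brought to 0.75 mL → factor = 0.75 mL/v
Step 4: 140 μL + 3850 μL = 3990 μL total → factor 3990/140 = 28.5
Product of known-step factors = 32423
Overall factor = 2.50 M / (0.0154 mM) = 1.6234 × 10^5
Step-3 factor = 1.6234 × 10^5 / 32423 = 5.0069
v = 0.75 mL / 5.0069 = 0.150 mL

0.150 mL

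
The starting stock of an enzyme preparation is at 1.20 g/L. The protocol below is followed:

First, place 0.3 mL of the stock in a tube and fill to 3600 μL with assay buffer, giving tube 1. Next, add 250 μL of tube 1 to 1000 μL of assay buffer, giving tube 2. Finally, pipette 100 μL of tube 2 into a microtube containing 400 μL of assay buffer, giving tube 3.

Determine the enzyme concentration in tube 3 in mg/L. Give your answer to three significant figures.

4.00 mg/L

Step 1: 0.3 mL brought to 3600 μL → factor 3.6/0.3 = 12
Step 2: 250 μL + 1000 μL = 1250 μL total → factor 1250/250 = 5
Step 3: 100 μL + 400 μL = 500 μL total → factor 500/100 = 5
Overall dilution factor = 12 × 5 × 5 = 300
Final = 1.20 g/L / 300 = 0.004000 g/L = 4.00 mg/L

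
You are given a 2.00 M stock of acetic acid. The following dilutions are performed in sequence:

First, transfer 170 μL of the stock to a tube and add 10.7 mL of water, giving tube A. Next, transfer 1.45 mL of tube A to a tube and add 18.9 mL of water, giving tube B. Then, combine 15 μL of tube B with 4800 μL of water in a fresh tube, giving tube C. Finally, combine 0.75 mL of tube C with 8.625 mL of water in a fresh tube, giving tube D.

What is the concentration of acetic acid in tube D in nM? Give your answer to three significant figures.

Step 1: 170 μL + 10.7 mL = 10870 μL total → factor 10870/170 = 63.941
Step 2: 1.45 mL + 18.9 mL = 20.35 mL total → factor 20.35/1.45 = 14.034
Step 3: 15 μL + 4800 μL = 4815 μL total → factor 4815/15 = 321
Step 4: 0.75 mL + 8.625 mL = 9.375 mL total → factor 9.375/0.75 = 12.5
Overall dilution factor = 63.941 × 14.034 × 321 × 12.5 = 3.6007 × 10^6
Final = 2.00 M / 3.6007 × 10^6 = 5.554 × 10^-7 M = 555 nM

555 nM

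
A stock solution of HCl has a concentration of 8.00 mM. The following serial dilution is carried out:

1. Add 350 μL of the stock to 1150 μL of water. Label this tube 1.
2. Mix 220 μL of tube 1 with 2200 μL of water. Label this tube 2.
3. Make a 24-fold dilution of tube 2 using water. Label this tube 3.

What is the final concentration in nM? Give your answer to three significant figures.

7.07 × 10^3 nM

Step 1: 350 μL + 1150 μL = 1500 μL total → factor 1500/350 = 4.2857
Step 2: 220 μL + 2200 μL = 2420 μL total → factor 2420/220 = 11
Step 3: 24-fold → factor 24
Overall dilution factor = 4.2857 × 11 × 24 = 1131.4
Final = 8.00 mM / 1131.4 = 0.007071 mM = 7.07 × 10^3 nM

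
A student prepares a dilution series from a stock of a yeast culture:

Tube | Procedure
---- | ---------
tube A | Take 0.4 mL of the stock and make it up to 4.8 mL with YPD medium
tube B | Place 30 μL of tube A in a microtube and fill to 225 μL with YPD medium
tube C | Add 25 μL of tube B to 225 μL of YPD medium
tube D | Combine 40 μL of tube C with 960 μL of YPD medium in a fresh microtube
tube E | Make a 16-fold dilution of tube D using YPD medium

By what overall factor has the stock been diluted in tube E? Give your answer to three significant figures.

3.60 × 10^5

Step 1: 0.4 mL brought to 4.8 mL → factor 4.8/0.4 = 12
Step 2: 30 μL brought to 225 μL → factor 225/30 = 7.5
Step 3: 25 μL + 225 μL = 250 μL total → factor 250/25 = 10
Step 4: 40 μL + 960 μL = 1000 μL total → factor 1000/40 = 25
Step 5: 16-fold → factor 16
Overall dilution factor = 12 × 7.5 × 10 × 25 × 16 = 3.6 × 10^5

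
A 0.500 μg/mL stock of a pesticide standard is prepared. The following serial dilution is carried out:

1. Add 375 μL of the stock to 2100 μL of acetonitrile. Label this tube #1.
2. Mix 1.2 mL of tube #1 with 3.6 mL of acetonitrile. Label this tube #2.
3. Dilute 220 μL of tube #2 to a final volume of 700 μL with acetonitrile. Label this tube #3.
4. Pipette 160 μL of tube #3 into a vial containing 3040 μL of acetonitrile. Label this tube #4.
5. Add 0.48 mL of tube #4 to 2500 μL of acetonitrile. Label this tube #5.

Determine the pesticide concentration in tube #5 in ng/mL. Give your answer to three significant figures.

Step 1: 375 μL + 2100 μL = 2475 μL total → factor 2475/375 = 6.6
Step 2: 1.2 mL + 3.6 mL = 4.8 mL total → factor 4.8/1.2 = 4
Step 3: 220 μL brought to 700 μL → factor 700/220 = 3.1818
Step 4: 160 μL + 3040 μL = 3200 μL total → factor 3200/160 = 20
Step 5: 0.48 mL + 2500 μL = 2.98 mL total → factor 2.98/0.48 = 6.2083
Overall dilution factor = 6.6 × 4 × 3.1818 × 20 × 6.2083 = 10430
Final = 0.500 μg/mL / 10430 = 4.794 × 10^-5 μg/mL = 0.0479 ng/mL

0.0479 ng/mL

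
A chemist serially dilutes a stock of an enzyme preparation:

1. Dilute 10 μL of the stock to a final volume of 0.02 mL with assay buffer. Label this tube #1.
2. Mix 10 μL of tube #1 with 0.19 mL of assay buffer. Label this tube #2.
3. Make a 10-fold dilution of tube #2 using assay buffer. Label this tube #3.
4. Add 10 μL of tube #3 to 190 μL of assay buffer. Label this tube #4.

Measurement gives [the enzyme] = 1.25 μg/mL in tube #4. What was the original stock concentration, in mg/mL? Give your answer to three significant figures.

10.0 mg/mL

Step 1: 10 μL brought to 0.02 mL → factor 20/10 = 2
Step 2: 10 μL + 0.19 mL = 200 μL total → factor 200/10 = 20
Step 3: 10-fold → factor 10
Step 4: 10 μL + 190 μL = 200 μL total → factor 200/10 = 20
Overall dilution factor = 2 × 20 × 10 × 20 = 8000
Stock = 1.25 μg/mL × 8000 = 1.000 × 10^4 μg/mL = 10.0 mg/mL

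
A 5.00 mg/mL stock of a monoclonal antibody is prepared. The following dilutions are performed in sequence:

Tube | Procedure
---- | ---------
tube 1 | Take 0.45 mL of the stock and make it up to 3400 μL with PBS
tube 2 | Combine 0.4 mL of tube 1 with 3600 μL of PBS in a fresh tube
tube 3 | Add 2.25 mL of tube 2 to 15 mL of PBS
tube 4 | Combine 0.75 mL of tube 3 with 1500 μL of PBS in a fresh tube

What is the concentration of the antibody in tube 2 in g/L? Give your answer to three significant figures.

Step 1: 0.45 mL brought to 3400 μL → factor 3.4/0.45 = 7.5556
Step 2: 0.4 mL + 3600 μL = 4 mL total → factor 4/0.4 = 10
Dilution factor through tube 2 = 7.5556 × 10 = 75.556
[tube 2] = 5.00 mg/mL / 75.556 = 0.06618 mg/mL = 0.0662 g/L

0.0662 g/L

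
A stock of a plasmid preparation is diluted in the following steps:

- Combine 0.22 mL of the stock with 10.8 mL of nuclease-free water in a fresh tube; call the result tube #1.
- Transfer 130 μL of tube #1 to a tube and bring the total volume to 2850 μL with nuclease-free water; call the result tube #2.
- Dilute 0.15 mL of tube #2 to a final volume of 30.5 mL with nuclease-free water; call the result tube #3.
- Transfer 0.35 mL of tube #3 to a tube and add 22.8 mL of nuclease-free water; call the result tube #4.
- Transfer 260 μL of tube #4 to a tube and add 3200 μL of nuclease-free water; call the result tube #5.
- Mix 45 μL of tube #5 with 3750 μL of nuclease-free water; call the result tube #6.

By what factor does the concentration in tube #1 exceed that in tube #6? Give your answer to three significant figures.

Step 1: 0.22 mL + 10.8 mL = 11.02 mL total → factor 11.02/0.22 = 50.091
Step 2: 130 μL brought to 2850 μL → factor 2850/130 = 21.923
Step 3: 0.15 mL brought to 30.5 mL → factor 30.5/0.15 = 203.33
Step 4: 0.35 mL + 22.8 mL = 23.15 mL total → factor 23.15/0.35 = 66.143
Step 5: 260 μL + 3200 μL = 3460 μL total → factor 3460/260 = 13.308
Step 6: 45 μL + 3750 μL = 3795 μL total → factor 3795/45 = 84.333
Dilution factor to tube #1 = 50.091; to tube #6 = 1.6575 × 10^10
[tube #1]/[tube #6] = (factor to tube #6)/(factor to tube #1) = 1.6575 × 10^10/50.091 = 3.31 × 10^8

3.31 × 10^8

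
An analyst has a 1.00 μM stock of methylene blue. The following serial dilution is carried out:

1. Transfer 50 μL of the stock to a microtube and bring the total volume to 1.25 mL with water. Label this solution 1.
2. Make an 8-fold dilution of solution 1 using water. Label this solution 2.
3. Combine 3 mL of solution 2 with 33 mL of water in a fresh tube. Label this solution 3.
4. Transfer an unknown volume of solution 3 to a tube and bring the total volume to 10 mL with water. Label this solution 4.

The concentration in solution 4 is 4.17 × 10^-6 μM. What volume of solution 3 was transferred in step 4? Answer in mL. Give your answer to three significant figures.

Step 1: 50 μL brought to 1.25 mL → factor 1250/50 = 25
Step 2: 8-fold → factor 8
Step 3: 3 mL + 33 mL = 36 mL total → factor 36/3 = 12
Step 4: v brought to 10 mL → factor = 10 mL/v
Product of known-step factors = 2400
Overall factor = 1.00 μM / (4.17 × 10^-6 μM) = 2.3981 × 10^5
Step-4 factor = 2.3981 × 10^5 / 2400 = 99.92
v = 10 mL / 99.92 = 0.100 mL

0.100 mL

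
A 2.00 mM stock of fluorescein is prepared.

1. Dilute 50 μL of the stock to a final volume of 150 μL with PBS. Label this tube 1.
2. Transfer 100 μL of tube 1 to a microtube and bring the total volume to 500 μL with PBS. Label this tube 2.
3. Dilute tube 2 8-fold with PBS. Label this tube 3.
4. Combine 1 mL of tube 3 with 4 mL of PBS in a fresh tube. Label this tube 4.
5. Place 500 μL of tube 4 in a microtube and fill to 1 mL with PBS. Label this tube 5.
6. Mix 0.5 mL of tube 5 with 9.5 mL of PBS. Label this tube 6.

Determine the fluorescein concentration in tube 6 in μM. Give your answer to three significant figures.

Step 1: 50 μL brought to 150 μL → factor 150/50 = 3
Step 2: 100 μL brought to 500 μL → factor 500/100 = 5
Step 3: 8-fold → factor 8
Step 4: 1 mL + 4 mL = 5 mL total → factor 5/1 = 5
Step 5: 500 μL brought to 1 mL → factor 1000/500 = 2
Step 6: 0.5 mL + 9.5 mL = 10 mL total → factor 10/0.5 = 20
Overall dilution factor = 3 × 5 × 8 × 5 × 2 × 20 = 24000
Final = 2.00 mM / 24000 = 8.333 × 10^-5 mM = 0.0833 μM

0.0833 μM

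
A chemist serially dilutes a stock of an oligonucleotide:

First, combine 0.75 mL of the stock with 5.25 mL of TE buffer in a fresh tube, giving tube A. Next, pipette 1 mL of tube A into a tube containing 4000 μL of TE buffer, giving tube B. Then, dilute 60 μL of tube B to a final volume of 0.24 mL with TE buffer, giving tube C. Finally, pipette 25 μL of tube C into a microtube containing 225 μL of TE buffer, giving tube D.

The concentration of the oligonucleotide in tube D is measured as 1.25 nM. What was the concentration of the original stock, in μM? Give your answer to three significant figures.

2.00 μM

Step 1: 0.75 mL + 5.25 mL = 6 mL total → factor 6/0.75 = 8
Step 2: 1 mL + 4000 μL = 5 mL total → factor 5/1 = 5
Step 3: 60 μL brought to 0.24 mL → factor 240/60 = 4
Step 4: 25 μL + 225 μL = 250 μL total → factor 250/25 = 10
Overall dilution factor = 8 × 5 × 4 × 10 = 1600
Stock = 1.25 nM × 1600 = 2000 nM = 2.00 μM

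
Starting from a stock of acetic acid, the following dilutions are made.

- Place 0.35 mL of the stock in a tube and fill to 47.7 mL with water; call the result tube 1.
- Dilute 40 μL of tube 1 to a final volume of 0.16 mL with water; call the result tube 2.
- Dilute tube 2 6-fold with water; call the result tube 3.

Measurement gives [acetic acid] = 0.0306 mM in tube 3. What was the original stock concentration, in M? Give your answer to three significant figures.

0.100 M

Step 1: 0.35 mL brought to 47.7 mL → factor 47.7/0.35 = 136.29
Step 2: 40 μL brought to 0.16 mL → factor 160/40 = 4
Step 3: 6-fold → factor 6
Overall dilution factor = 136.29 × 4 × 6 = 3270.9
Stock = 0.0306 mM × 3270.9 = 100.1 mM = 0.100 M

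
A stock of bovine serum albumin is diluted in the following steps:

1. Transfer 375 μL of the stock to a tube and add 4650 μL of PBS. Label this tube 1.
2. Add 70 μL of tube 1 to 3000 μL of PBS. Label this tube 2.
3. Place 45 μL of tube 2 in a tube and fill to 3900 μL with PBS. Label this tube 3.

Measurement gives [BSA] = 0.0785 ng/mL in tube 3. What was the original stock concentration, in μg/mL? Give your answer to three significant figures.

Step 1: 375 μL + 4650 μL = 5025 μL total → factor 5025/375 = 13.4
Step 2: 70 μL + 3000 μL = 3070 μL total → factor 3070/70 = 43.857
Step 3: 45 μL brought to 3900 μL → factor 3900/45 = 86.667
Overall dilution factor = 13.4 × 43.857 × 86.667 = 50933
Stock = 0.0785 ng/mL × 50933 = 3998 ng/mL = 4.00 μg/mL

4.00 μg/mL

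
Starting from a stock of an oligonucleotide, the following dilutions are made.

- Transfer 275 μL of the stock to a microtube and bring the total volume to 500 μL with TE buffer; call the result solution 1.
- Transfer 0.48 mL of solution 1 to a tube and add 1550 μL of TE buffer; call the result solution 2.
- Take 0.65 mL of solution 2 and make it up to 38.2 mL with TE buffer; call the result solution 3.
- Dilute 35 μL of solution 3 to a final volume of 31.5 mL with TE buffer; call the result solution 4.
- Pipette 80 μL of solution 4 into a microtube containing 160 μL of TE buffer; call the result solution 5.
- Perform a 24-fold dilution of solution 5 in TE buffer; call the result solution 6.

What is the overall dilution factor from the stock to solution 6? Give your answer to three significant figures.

2.93 × 10^7

Step 1: 275 μL brought to 500 μL → factor 500/275 = 1.8182
Step 2: 0.48 mL + 1550 μL = 2.03 mL total → factor 2.03/0.48 = 4.2292
Step 3: 0.65 mL brought to 38.2 mL → factor 38.2/0.65 = 58.769
Step 4: 35 μL brought to 31.5 mL → factor 31500/35 = 900
Step 5: 80 μL + 160 μL = 240 μL total → factor 240/80 = 3
Step 6: 24-fold → factor 24
Overall dilution factor = 1.8182 × 4.2292 × 58.769 × 900 × 3 × 24 = 2.9283 × 10^7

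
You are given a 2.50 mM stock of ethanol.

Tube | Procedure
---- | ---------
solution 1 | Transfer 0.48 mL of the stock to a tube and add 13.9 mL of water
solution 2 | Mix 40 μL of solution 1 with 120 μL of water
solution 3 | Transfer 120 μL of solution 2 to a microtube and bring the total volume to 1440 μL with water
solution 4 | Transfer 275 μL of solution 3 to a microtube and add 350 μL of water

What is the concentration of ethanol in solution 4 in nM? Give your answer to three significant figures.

Step 1: 0.48 mL + 13.9 mL = 14.38 mL total → factor 14.38/0.48 = 29.958
Step 2: 40 μL + 120 μL = 160 μL total → factor 160/40 = 4
Step 3: 120 μL brought to 1440 μL → factor 1440/120 = 12
Step 4: 275 μL + 350 μL = 625 μL total → factor 625/275 = 2.2727
Overall dilution factor = 29.958 × 4 × 12 × 2.2727 = 3268.2
Final = 2.50 mM / 3268.2 = 0.0007650 mM = 765 nM

765 nM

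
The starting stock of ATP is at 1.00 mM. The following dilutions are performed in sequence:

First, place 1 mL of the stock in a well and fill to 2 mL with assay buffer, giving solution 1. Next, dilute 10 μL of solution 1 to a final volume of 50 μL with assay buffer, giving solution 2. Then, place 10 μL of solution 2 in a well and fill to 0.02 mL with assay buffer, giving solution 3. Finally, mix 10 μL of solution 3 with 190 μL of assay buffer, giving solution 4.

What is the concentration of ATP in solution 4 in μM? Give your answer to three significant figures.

2.50 μM

Step 1: 1 mL brought to 2 mL → factor 2/1 = 2
Step 2: 10 μL brought to 50 μL → factor 50/10 = 5
Step 3: 10 μL brought to 0.02 mL → factor 20/10 = 2
Step 4: 10 μL + 190 μL = 200 μL total → factor 200/10 = 20
Overall dilution factor = 2 × 5 × 2 × 20 = 400
Final = 1.00 mM / 400 = 0.002500 mM = 2.50 μM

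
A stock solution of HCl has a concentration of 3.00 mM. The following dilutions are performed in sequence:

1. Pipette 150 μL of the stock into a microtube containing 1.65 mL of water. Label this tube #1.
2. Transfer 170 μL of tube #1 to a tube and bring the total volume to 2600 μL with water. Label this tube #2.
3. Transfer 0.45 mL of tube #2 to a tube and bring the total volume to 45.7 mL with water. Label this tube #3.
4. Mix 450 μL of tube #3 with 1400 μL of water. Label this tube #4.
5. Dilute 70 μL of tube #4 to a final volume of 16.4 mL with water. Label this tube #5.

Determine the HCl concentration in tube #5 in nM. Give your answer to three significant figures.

0.167 nM

Step 1: 150 μL + 1.65 mL = 1800 μL total → factor 1800/150 = 12
Step 2: 170 μL brought to 2600 μL → factor 2600/170 = 15.294
Step 3: 0.45 mL brought to 45.7 mL → factor 45.7/0.45 = 101.56
Step 4: 450 μL + 1400 μL = 1850 μL total → factor 1850/450 = 4.1111
Step 5: 70 μL brought to 16.4 mL → factor 16400/70 = 234.29
Overall dilution factor = 12 × 15.294 × 101.56 × 4.1111 × 234.29 = 1.7952 × 10^7
Final = 3.00 mM / 1.7952 × 10^7 = 1.671 × 10^-7 mM = 0.167 nM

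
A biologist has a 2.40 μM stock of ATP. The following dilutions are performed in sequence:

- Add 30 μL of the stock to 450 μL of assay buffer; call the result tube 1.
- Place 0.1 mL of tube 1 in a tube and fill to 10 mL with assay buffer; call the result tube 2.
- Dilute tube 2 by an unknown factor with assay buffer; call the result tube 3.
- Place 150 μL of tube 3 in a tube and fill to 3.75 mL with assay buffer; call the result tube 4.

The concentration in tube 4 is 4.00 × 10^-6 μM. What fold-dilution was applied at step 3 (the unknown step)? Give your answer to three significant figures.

Step 1: 30 μL + 450 μL = 480 μL total → factor 480/30 = 16
Step 2: 0.1 mL brought to 10 mL → factor 10/0.1 = 100
Step 3: unknown factor x
Step 4: 150 μL brought to 3.75 mL → factor 3750/150 = 25
Product of known-step factors = 40000
Overall factor = 2.40 μM / (4.00 × 10^-6 μM) = 6 × 10^5
x = 6 × 10^5 / 40000 = 15.0

15.0-fold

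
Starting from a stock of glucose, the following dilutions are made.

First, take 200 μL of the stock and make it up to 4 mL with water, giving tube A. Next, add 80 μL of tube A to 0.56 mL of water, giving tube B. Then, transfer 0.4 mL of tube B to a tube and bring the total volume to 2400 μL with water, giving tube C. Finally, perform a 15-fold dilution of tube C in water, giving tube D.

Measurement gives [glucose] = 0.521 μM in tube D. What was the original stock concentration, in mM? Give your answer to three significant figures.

Step 1: 200 μL brought to 4 mL → factor 4000/200 = 20
Step 2: 80 μL + 0.56 mL = 640 μL total → factor 640/80 = 8
Step 3: 0.4 mL brought to 2400 μL → factor 2.4/0.4 = 6
Step 4: 15-fold → factor 15
Overall dilution factor = 20 × 8 × 6 × 15 = 14400
Stock = 0.521 μM × 14400 = 7502 μM = 7.50 mM

7.50 mM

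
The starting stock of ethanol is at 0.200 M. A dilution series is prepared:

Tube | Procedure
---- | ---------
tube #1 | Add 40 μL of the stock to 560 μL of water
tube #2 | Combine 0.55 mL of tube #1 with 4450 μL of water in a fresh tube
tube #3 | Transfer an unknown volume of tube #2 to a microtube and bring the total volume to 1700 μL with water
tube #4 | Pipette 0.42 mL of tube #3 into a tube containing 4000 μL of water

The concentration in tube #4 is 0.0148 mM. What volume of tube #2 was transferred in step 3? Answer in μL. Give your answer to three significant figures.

Step 1: 40 μL + 560 μL = 600 μL total → factor 600/40 = 15
Step 2: 0.55 mL + 4450 μL = 5 mL total → factor 5/0.55 = 9.0909
Step 3: v brought to 1700 μL → factor = 1700 μL/v
Step 4: 0.42 mL + 4000 μL = 4.42 mL total → factor 4.42/0.42 = 10.524
Product of known-step factors = 1435.1
Overall factor = 0.200 M / (0.0148 mM) = 13514
Step-3 factor = 13514 / 1435.1 = 9.4167
v = 1700 μL / 9.4167 = 181 μL

181 μL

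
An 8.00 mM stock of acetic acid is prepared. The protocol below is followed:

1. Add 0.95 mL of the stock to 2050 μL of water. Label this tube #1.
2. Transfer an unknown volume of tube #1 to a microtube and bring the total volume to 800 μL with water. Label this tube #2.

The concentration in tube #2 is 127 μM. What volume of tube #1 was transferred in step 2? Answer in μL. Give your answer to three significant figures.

Step 1: 0.95 mL + 2050 μL = 3 mL total → factor 3/0.95 = 3.1579
Step 2: v brought to 800 μL → factor = 800 μL/v
Product of known-step factors = 3.1579
Overall factor = 8.00 mM / (127 μM) = 62.992
Step-2 factor = 62.992 / 3.1579 = 19.948
v = 800 μL / 19.948 = 40.1 μL

40.1 μL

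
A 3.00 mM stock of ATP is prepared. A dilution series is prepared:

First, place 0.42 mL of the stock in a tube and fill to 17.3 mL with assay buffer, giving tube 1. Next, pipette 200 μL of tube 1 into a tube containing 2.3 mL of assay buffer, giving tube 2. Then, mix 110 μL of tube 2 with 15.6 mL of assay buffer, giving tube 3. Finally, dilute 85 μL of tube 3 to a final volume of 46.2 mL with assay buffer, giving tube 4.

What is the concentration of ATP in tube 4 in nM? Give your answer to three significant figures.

0.0751 nM

Step 1: 0.42 mL brought to 17.3 mL → factor 17.3/0.42 = 41.19
Step 2: 200 μL + 2.3 mL = 2500 μL total → factor 2500/200 = 12.5
Step 3: 110 μL + 15.6 mL = 15710 μL total → factor 15710/110 = 142.82
Step 4: 85 μL brought to 46.2 mL → factor 46200/85 = 543.53
Overall dilution factor = 41.19 × 12.5 × 142.82 × 543.53 = 3.9968 × 10^7
Final = 3.00 mM / 3.9968 × 10^7 = 7.506 × 10^-8 mM = 0.0751 nM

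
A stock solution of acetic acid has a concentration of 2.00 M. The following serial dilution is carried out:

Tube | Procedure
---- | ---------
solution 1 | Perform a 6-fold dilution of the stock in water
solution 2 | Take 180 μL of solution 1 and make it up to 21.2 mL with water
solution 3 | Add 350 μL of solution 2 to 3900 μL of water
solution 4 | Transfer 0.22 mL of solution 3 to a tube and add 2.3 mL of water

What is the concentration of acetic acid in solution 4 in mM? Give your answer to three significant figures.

0.0203 mM

Step 1: 6-fold → factor 6
Step 2: 180 μL brought to 21.2 mL → factor 21200/180 = 117.78
Step 3: 350 μL + 3900 μL = 4250 μL total → factor 4250/350 = 12.143
Step 4: 0.22 mL + 2.3 mL = 2.52 mL total → factor 2.52/0.22 = 11.455
Overall dilution factor = 6 × 117.78 × 12.143 × 11.455 = 98291
Final = 2.00 M / 98291 = 2.035 × 10^-5 M = 0.0203 mM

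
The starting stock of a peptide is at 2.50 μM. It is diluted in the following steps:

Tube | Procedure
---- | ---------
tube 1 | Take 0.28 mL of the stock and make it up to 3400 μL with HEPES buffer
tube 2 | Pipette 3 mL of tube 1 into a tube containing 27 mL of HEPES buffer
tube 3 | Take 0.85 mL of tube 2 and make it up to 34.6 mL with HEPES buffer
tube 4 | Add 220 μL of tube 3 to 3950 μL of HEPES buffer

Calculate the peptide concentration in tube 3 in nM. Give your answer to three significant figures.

Step 1: 0.28 mL brought to 3400 μL → factor 3.4/0.28 = 12.143
Step 2: 3 mL + 27 mL = 30 mL total → factor 30/3 = 10
Step 3: 0.85 mL brought to 34.6 mL → factor 34.6/0.85 = 40.706
Dilution factor through tube 3 = 12.143 × 10 × 40.706 = 4942.9
[tube 3] = 2.50 μM / 4942.9 = 0.0005058 μM = 0.506 nM

0.506 nM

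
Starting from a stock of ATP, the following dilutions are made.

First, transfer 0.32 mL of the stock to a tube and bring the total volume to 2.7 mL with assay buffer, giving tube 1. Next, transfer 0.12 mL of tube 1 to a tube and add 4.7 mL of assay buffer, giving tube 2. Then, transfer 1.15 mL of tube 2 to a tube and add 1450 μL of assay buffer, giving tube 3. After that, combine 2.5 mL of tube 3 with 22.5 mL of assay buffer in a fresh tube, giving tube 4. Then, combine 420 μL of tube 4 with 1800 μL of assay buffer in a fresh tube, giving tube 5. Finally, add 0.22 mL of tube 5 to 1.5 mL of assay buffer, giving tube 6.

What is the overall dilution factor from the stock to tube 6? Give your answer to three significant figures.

Step 1: 0.32 mL brought to 2.7 mL → factor 2.7/0.32 = 8.4375
Step 2: 0.12 mL + 4.7 mL = 4.82 mL total → factor 4.82/0.12 = 40.167
Step 3: 1.15 mL + 1450 μL = 2.6 mL total → factor 2.6/1.15 = 2.2609
Step 4: 2.5 mL + 22.5 mL = 25 mL total → factor 25/2.5 = 10
Step 5: 420 μL + 1800 μL = 2220 μL total → factor 2220/420 = 5.2857
Step 6: 0.22 mL + 1.5 mL = 1.72 mL total → factor 1.72/0.22 = 7.8182
Overall dilution factor = 8.4375 × 40.167 × 2.2609 × 10 × 5.2857 × 7.8182 = 3.1664 × 10^5

3.17 × 10^5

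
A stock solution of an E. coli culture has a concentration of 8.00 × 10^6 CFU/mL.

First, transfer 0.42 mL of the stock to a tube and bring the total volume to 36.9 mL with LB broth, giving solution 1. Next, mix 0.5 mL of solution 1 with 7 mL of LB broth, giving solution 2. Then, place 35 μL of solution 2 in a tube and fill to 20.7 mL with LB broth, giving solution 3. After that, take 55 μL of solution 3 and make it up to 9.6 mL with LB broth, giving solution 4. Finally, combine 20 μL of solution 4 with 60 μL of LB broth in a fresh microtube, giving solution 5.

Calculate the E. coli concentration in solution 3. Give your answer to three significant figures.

Step 1: 0.42 mL brought to 36.9 mL → factor 36.9/0.42 = 87.857
Step 2: 0.5 mL + 7 mL = 7.5 mL total → factor 7.5/0.5 = 15
Step 3: 35 μL brought to 20.7 mL → factor 20700/35 = 591.43
Dilution factor through solution 3 = 87.857 × 15 × 591.43 = 7.7942 × 10^5
[solution 3] = 8.00 × 10^6 CFU/mL / 7.7942 × 10^5 = 10.3 CFU/mL

10.3 CFU/mL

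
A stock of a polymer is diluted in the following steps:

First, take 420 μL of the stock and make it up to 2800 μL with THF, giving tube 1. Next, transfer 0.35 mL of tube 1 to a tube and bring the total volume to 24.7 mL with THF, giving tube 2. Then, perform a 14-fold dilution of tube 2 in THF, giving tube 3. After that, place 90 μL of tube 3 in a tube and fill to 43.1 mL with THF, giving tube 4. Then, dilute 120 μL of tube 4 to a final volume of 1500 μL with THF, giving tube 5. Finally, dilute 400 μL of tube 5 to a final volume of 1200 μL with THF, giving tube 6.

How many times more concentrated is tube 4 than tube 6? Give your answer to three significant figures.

Step 1: 420 μL brought to 2800 μL → factor 2800/420 = 6.6667
Step 2: 0.35 mL brought to 24.7 mL → factor 24.7/0.35 = 70.571
Step 3: 14-fold → factor 14
Step 4: 90 μL brought to 43.1 mL → factor 43100/90 = 478.89
Step 5: 120 μL brought to 1500 μL → factor 1500/120 = 12.5
Step 6: 400 μL brought to 1200 μL → factor 1200/400 = 3
Dilution factor to tube 4 = 3.1543 × 10^6; to tube 6 = 1.1829 × 10^8
[tube 4]/[tube 6] = (factor to tube 6)/(factor to tube 4) = 1.1829 × 10^8/3.1543 × 10^6 = 37.5

37.5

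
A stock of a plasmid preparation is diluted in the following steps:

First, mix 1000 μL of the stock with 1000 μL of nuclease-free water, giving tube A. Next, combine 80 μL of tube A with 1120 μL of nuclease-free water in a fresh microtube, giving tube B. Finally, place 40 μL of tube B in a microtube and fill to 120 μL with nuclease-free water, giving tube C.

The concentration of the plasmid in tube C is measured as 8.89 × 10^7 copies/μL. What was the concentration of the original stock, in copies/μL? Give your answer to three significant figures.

Step 1: 1000 μL + 1000 μL = 2000 μL total → factor 2000/1000 = 2
Step 2: 80 μL + 1120 μL = 1200 μL total → factor 1200/80 = 15
Step 3: 40 μL brought to 120 μL → factor 120/40 = 3
Overall dilution factor = 2 × 15 × 3 = 90
Stock = 8.89 × 10^7 copies/μL × 90 = 8.00 × 10^9 copies/μL

8.00 × 10^9 copies/μL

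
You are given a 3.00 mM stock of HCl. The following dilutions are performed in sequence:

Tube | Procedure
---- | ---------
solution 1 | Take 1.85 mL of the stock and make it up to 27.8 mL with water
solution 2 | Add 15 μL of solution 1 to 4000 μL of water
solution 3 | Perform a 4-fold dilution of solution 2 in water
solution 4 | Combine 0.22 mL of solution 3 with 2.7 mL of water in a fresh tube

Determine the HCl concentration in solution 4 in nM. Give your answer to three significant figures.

14.0 nM

Step 1: 1.85 mL brought to 27.8 mL → factor 27.8/1.85 = 15.027
Step 2: 15 μL + 4000 μL = 4015 μL total → factor 4015/15 = 267.67
Step 3: 4-fold → factor 4
Step 4: 0.22 mL + 2.7 mL = 2.92 mL total → factor 2.92/0.22 = 13.273
Overall dilution factor = 15.027 × 267.67 × 4 × 13.273 = 2.1354 × 10^5
Final = 3.00 mM / 2.1354 × 10^5 = 1.405 × 10^-5 mM = 14.0 nM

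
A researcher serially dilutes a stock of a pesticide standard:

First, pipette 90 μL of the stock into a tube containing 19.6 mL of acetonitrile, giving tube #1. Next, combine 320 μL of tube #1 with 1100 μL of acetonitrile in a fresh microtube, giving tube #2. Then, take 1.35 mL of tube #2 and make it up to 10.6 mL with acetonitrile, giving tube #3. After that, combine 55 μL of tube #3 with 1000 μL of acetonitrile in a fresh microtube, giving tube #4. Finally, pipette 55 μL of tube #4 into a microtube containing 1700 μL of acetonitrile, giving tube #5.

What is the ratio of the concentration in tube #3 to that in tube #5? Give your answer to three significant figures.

Step 1: 90 μL + 19.6 mL = 19690 μL total → factor 19690/90 = 218.78
Step 2: 320 μL + 1100 μL = 1420 μL total → factor 1420/320 = 4.4375
Step 3: 1.35 mL brought to 10.6 mL → factor 10.6/1.35 = 7.8519
Step 4: 55 μL + 1000 μL = 1055 μL total → factor 1055/55 = 19.182
Step 5: 55 μL + 1700 μL = 1755 μL total → factor 1755/55 = 31.909
Dilution factor to tube #3 = 7622.8; to tube #5 = 4.6657 × 10^6
[tube #3]/[tube #5] = (factor to tube #5)/(factor to tube #3) = 4.6657 × 10^6/7622.8 = 612

612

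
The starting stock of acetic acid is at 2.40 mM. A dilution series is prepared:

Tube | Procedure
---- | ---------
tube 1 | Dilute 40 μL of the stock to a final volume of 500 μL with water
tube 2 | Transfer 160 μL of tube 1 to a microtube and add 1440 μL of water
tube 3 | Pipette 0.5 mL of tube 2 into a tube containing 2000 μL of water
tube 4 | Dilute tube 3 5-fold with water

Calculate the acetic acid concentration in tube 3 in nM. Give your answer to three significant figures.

3.84 × 10^3 nM

Step 1: 40 μL brought to 500 μL → factor 500/40 = 12.5
Step 2: 160 μL + 1440 μL = 1600 μL total → factor 1600/160 = 10
Step 3: 0.5 mL + 2000 μL = 2.5 mL total → factor 2.5/0.5 = 5
Dilution factor through tube 3 = 12.5 × 10 × 5 = 625
[tube 3] = 2.40 mM / 625 = 0.003840 mM = 3.84 × 10^3 nM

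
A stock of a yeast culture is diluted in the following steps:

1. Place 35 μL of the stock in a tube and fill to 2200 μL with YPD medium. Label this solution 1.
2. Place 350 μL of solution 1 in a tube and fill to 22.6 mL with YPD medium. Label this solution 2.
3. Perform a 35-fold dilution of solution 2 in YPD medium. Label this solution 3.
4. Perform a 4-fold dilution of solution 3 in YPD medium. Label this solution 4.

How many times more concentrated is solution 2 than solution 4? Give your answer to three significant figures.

Step 1: 35 μL brought to 2200 μL → factor 2200/35 = 62.857
Step 2: 350 μL brought to 22.6 mL → factor 22600/350 = 64.571
Step 3: 35-fold → factor 35
Step 4: 4-fold → factor 4
Dilution factor to solution 2 = 4058.8; to solution 4 = 5.6823 × 10^5
[solution 2]/[solution 4] = (factor to solution 4)/(factor to solution 2) = 5.6823 × 10^5/4058.8 = 140

140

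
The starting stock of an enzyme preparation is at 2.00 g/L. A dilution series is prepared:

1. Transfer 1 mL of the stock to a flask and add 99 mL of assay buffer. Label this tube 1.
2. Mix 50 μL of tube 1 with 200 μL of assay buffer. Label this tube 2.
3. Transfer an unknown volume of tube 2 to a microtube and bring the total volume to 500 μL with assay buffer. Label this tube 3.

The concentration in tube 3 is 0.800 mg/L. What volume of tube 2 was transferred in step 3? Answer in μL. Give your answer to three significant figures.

100 μL

Step 1: 1 mL + 99 mL = 100 mL total → factor 100/1 = 100
Step 2: 50 μL + 200 μL = 250 μL total → factor 250/50 = 5
Step 3: v brought to 500 μL → factor = 500 μL/v
Product of known-step factors = 500
Overall factor = 2.00 g/L / (0.800 mg/L) = 2500
Step-3 factor = 2500 / 500 = 5
v = 500 μL / 5 = 100 μL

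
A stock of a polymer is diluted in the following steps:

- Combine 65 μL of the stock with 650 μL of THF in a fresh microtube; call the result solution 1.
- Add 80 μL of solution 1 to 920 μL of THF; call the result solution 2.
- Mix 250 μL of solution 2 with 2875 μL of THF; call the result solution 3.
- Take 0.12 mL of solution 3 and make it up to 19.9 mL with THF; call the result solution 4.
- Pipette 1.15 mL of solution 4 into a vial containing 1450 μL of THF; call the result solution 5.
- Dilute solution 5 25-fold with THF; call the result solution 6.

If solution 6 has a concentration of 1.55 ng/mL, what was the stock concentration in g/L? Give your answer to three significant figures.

25.0 g/L

Step 1: 65 μL + 650 μL = 715 μL total → factor 715/65 = 11
Step 2: 80 μL + 920 μL = 1000 μL total → factor 1000/80 = 12.5
Step 3: 250 μL + 2875 μL = 3125 μL total → factor 3125/250 = 12.5
Step 4: 0.12 mL brought to 19.9 mL → factor 19.9/0.12 = 165.83
Step 5: 1.15 mL + 1450 μL = 2.6 mL total → factor 2.6/1.15 = 2.2609
Step 6: 25-fold → factor 25
Overall dilution factor = 11 × 12.5 × 12.5 × 165.83 × 2.2609 × 25 = 1.611 × 10^7
Stock = 1.55 ng/mL × 1.611 × 10^7 = 2.497 × 10^7 ng/mL = 25.0 g/L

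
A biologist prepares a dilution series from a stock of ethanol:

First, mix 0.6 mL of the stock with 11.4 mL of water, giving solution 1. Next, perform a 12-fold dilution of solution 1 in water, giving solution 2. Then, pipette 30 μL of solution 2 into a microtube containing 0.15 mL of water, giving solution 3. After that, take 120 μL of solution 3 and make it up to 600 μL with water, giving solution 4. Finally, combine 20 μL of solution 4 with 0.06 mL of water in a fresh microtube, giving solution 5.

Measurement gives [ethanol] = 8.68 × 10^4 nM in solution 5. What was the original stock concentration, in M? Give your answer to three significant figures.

Step 1: 0.6 mL + 11.4 mL = 12 mL total → factor 12/0.6 = 20
Step 2: 12-fold → factor 12
Step 3: 30 μL + 0.15 mL = 180 μL total → factor 180/30 = 6
Step 4: 120 μL brought to 600 μL → factor 600/120 = 5
Step 5: 20 μL + 0.06 mL = 80 μL total → factor 80/20 = 4
Overall dilution factor = 20 × 12 × 6 × 5 × 4 = 28800
Stock = 8.68 × 10^4 nM × 28800 = 2.500 × 10^9 nM = 2.50 M

2.50 M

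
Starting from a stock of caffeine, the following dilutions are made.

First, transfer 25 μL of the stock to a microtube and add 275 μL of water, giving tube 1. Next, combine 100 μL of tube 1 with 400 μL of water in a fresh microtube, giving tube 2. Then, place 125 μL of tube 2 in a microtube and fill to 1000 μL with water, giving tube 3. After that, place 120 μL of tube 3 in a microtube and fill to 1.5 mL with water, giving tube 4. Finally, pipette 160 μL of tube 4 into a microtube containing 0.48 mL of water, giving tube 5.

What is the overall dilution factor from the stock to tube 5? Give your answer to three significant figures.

2.40 × 10^4

Step 1: 25 μL + 275 μL = 300 μL total → factor 300/25 = 12
Step 2: 100 μL + 400 μL = 500 μL total → factor 500/100 = 5
Step 3: 125 μL brought to 1000 μL → factor 1000/125 = 8
Step 4: 120 μL brought to 1.5 mL → factor 1500/120 = 12.5
Step 5: 160 μL + 0.48 mL = 640 μL total → factor 640/160 = 4
Overall dilution factor = 12 × 5 × 8 × 12.5 × 4 = 24000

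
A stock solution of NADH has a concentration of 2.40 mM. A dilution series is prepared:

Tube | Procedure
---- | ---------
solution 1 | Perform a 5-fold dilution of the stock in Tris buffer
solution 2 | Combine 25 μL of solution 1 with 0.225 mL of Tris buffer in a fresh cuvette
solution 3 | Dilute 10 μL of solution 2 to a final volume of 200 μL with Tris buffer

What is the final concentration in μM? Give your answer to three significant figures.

2.40 μM

Step 1: 5-fold → factor 5
Step 2: 25 μL + 0.225 mL = 250 μL total → factor 250/25 = 10
Step 3: 10 μL brought to 200 μL → factor 200/10 = 20
Overall dilution factor = 5 × 10 × 20 = 1000
Final = 2.40 mM / 1000 = 0.002400 mM = 2.40 μM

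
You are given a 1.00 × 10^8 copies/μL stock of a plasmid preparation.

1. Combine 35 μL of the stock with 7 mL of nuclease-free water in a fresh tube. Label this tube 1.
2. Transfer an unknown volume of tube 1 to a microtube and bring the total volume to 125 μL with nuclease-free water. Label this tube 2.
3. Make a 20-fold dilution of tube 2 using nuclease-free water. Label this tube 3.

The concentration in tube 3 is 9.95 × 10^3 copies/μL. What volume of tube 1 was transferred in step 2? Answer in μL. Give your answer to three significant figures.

Step 1: 35 μL + 7 mL = 7035 μL total → factor 7035/35 = 201
Step 2: v brought to 125 μL → factor = 125 μL/v
Step 3: 20-fold → factor 20
Product of known-step factors = 4020
Overall factor = 1.00 × 10^8 copies/μL / (9.95 × 10^3 copies/μL) = 10050
Step-2 factor = 10050 / 4020 = 2.5001
v = 125 μL / 2.5001 = 50.0 μL

50.0 μL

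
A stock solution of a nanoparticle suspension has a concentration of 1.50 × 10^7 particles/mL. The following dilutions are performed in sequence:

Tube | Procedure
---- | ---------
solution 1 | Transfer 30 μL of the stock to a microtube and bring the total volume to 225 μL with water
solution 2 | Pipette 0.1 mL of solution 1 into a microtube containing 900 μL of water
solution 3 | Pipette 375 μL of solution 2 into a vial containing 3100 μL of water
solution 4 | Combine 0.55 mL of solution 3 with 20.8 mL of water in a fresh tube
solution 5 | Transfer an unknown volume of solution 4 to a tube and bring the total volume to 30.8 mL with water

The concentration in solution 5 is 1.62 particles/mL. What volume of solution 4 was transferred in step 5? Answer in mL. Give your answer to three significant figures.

Step 1: 30 μL brought to 225 μL → factor 225/30 = 7.5
Step 2: 0.1 mL + 900 μL = 1 mL total → factor 1/0.1 = 10
Step 3: 375 μL + 3100 μL = 3475 μL total → factor 3475/375 = 9.2667
Step 4: 0.55 mL + 20.8 mL = 21.35 mL total → factor 21.35/0.55 = 38.818
Step 5: v brought to 30.8 mL → factor = 30.8 mL/v
Product of known-step factors = 26979
Overall factor = 1.50 × 10^7 particles/mL / (1.62 particles/mL) = 9.2593 × 10^6
Step-5 factor = 9.2593 × 10^6 / 26979 = 343.21
v = 30.8 mL / 343.21 = 0.0897 mL

0.0897 mL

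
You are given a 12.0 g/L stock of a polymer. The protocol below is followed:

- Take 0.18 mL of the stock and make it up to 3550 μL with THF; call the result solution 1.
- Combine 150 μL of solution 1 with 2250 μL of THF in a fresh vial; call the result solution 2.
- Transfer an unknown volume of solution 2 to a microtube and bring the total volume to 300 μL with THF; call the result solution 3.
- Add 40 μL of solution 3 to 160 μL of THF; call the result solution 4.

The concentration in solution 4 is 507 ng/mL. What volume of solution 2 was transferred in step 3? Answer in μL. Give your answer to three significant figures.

20.0 μL

Step 1: 0.18 mL brought to 3550 μL → factor 3.55/0.18 = 19.722
Step 2: 150 μL + 2250 μL = 2400 μL total → factor 2400/150 = 16
Step 3: v brought to 300 μL → factor = 300 μL/v
Step 4: 40 μL + 160 μL = 200 μL total → factor 200/40 = 5
Product of known-step factors = 1577.8
Overall factor = 12.0 g/L / (507 ng/mL) = 23669
Step-3 factor = 23669 / 1577.8 = 15.001
v = 300 μL / 15.001 = 20.0 μL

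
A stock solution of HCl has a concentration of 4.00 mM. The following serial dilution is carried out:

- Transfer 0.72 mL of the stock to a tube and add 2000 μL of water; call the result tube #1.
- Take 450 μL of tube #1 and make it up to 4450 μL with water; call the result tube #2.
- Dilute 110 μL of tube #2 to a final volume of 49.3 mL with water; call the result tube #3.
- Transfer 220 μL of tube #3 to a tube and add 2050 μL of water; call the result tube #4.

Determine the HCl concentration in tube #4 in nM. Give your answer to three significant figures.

Step 1: 0.72 mL + 2000 μL = 2.72 mL total → factor 2.72/0.72 = 3.7778
Step 2: 450 μL brought to 4450 μL → factor 4450/450 = 9.8889
Step 3: 110 μL brought to 49.3 mL → factor 49300/110 = 448.18
Step 4: 220 μL + 2050 μL = 2270 μL total → factor 2270/220 = 10.318
Overall dilution factor = 3.7778 × 9.8889 × 448.18 × 10.318 = 1.7276 × 10^5
Final = 4.00 mM / 1.7276 × 10^5 = 2.315 × 10^-5 mM = 23.2 nM

23.2 nM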